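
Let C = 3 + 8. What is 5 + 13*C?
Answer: 148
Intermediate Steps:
C = 11
5 + 13*C = 5 + 13*11 = 5 + 143 = 148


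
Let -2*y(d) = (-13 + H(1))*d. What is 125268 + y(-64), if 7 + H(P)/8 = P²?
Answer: 123316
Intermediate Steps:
H(P) = -56 + 8*P²
y(d) = 61*d/2 (y(d) = -(-13 + (-56 + 8*1²))*d/2 = -(-13 + (-56 + 8*1))*d/2 = -(-13 + (-56 + 8))*d/2 = -(-13 - 48)*d/2 = -(-61)*d/2 = 61*d/2)
125268 + y(-64) = 125268 + (61/2)*(-64) = 125268 - 1952 = 123316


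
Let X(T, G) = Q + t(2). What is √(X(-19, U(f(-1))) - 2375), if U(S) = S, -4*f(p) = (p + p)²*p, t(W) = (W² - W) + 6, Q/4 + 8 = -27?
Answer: I*√2507 ≈ 50.07*I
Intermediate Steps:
Q = -140 (Q = -32 + 4*(-27) = -32 - 108 = -140)
t(W) = 6 + W² - W
f(p) = -p³ (f(p) = -(p + p)²*p/4 = -(2*p)²*p/4 = -4*p²*p/4 = -p³)
X(T, G) = -132 (X(T, G) = -140 + (6 + 2² - 1*2) = -140 + (6 + 4 - 2) = -140 + 8 = -132)
√(X(-19, U(f(-1))) - 2375) = √(-132 - 2375) = √(-2507) = I*√2507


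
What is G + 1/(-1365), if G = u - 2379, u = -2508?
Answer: -6670756/1365 ≈ -4887.0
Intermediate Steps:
G = -4887 (G = -2508 - 2379 = -4887)
G + 1/(-1365) = -4887 + 1/(-1365) = -4887 - 1/1365 = -6670756/1365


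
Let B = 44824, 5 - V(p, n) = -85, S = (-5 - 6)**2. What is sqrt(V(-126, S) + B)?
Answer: sqrt(44914) ≈ 211.93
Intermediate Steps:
S = 121 (S = (-11)**2 = 121)
V(p, n) = 90 (V(p, n) = 5 - 1*(-85) = 5 + 85 = 90)
sqrt(V(-126, S) + B) = sqrt(90 + 44824) = sqrt(44914)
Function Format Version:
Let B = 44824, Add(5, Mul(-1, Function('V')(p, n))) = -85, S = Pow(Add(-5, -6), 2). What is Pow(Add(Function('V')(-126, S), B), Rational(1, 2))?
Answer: Pow(44914, Rational(1, 2)) ≈ 211.93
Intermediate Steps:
S = 121 (S = Pow(-11, 2) = 121)
Function('V')(p, n) = 90 (Function('V')(p, n) = Add(5, Mul(-1, -85)) = Add(5, 85) = 90)
Pow(Add(Function('V')(-126, S), B), Rational(1, 2)) = Pow(Add(90, 44824), Rational(1, 2)) = Pow(44914, Rational(1, 2))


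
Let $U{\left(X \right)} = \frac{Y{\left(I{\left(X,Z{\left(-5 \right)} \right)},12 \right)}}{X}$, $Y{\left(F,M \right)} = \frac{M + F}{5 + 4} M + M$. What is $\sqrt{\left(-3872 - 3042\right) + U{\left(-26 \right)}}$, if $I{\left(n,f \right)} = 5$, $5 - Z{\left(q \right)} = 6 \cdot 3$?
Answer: $\frac{i \sqrt{62238}}{3} \approx 83.158 i$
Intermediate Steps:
$Z{\left(q \right)} = -13$ ($Z{\left(q \right)} = 5 - 6 \cdot 3 = 5 - 18 = -13$)
$Y{\left(F,M \right)} = M + M \left(\frac{F}{9} + \frac{M}{9}\right)$ ($Y{\left(F,M \right)} = \frac{F + M}{9} M + M = \left(F + M\right) \frac{1}{9} M + M = \left(\frac{F}{9} + \frac{M}{9}\right) M + M = M \left(\frac{F}{9} + \frac{M}{9}\right) + M = M + M \left(\frac{F}{9} + \frac{M}{9}\right)$)
$U{\left(X \right)} = \frac{104}{3 X}$ ($U{\left(X \right)} = \frac{\frac{1}{9} \cdot 12 \left(9 + 5 + 12\right)}{X} = \frac{\frac{1}{9} \cdot 12 \cdot 26}{X} = \frac{104}{3 X}$)
$\sqrt{\left(-3872 - 3042\right) + U{\left(-26 \right)}} = \sqrt{\left(-3872 - 3042\right) + \frac{104}{3 \left(-26\right)}} = \sqrt{\left(-3872 - 3042\right) + \frac{104}{3} \left(- \frac{1}{26}\right)} = \sqrt{-6914 - \frac{4}{3}} = \sqrt{- \frac{20746}{3}} = \frac{i \sqrt{62238}}{3}$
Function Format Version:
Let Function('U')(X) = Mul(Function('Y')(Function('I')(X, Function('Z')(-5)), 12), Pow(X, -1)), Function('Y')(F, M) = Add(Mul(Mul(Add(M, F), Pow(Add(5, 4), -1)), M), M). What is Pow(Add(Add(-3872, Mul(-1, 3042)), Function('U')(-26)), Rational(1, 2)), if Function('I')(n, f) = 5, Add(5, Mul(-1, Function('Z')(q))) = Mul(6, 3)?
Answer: Mul(Rational(1, 3), I, Pow(62238, Rational(1, 2))) ≈ Mul(83.158, I)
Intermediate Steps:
Function('Z')(q) = -13 (Function('Z')(q) = Add(5, Mul(-1, Mul(6, 3))) = Add(5, Mul(-1, 18)) = Add(5, -18) = -13)
Function('Y')(F, M) = Add(M, Mul(M, Add(Mul(Rational(1, 9), F), Mul(Rational(1, 9), M)))) (Function('Y')(F, M) = Add(Mul(Mul(Add(F, M), Pow(9, -1)), M), M) = Add(Mul(Mul(Add(F, M), Rational(1, 9)), M), M) = Add(Mul(Add(Mul(Rational(1, 9), F), Mul(Rational(1, 9), M)), M), M) = Add(Mul(M, Add(Mul(Rational(1, 9), F), Mul(Rational(1, 9), M))), M) = Add(M, Mul(M, Add(Mul(Rational(1, 9), F), Mul(Rational(1, 9), M)))))
Function('U')(X) = Mul(Rational(104, 3), Pow(X, -1)) (Function('U')(X) = Mul(Mul(Rational(1, 9), 12, Add(9, 5, 12)), Pow(X, -1)) = Mul(Mul(Rational(1, 9), 12, 26), Pow(X, -1)) = Mul(Rational(104, 3), Pow(X, -1)))
Pow(Add(Add(-3872, Mul(-1, 3042)), Function('U')(-26)), Rational(1, 2)) = Pow(Add(Add(-3872, Mul(-1, 3042)), Mul(Rational(104, 3), Pow(-26, -1))), Rational(1, 2)) = Pow(Add(Add(-3872, -3042), Mul(Rational(104, 3), Rational(-1, 26))), Rational(1, 2)) = Pow(Add(-6914, Rational(-4, 3)), Rational(1, 2)) = Pow(Rational(-20746, 3), Rational(1, 2)) = Mul(Rational(1, 3), I, Pow(62238, Rational(1, 2)))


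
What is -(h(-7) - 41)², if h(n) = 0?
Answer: -1681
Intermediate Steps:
-(h(-7) - 41)² = -(0 - 41)² = -1*(-41)² = -1*1681 = -1681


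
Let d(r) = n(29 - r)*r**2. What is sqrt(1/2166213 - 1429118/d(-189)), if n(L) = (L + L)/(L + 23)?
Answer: I*sqrt(399461884862539589906)/4250109906 ≈ 4.7026*I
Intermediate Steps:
n(L) = 2*L/(23 + L) (n(L) = (2*L)/(23 + L) = 2*L/(23 + L))
d(r) = 2*r**2*(29 - r)/(52 - r) (d(r) = (2*(29 - r)/(23 + (29 - r)))*r**2 = (2*(29 - r)/(52 - r))*r**2 = 2*r**2*(29 - r)/(52 - r))
sqrt(1/2166213 - 1429118/d(-189)) = sqrt(1/2166213 - 1429118*(-52 - 189)/(71442*(-29 - 189))) = sqrt(1/2166213 - 1429118/(2*35721*(-218)/(-241))) = sqrt(1/2166213 - 1429118/(2*35721*(-1/241)*(-218))) = sqrt(1/2166213 - 1429118/15574356/241) = sqrt(1/2166213 - 1429118*241/15574356) = sqrt(1/2166213 - 172208719/7787178) = sqrt(-17763845620189/803270772234) = I*sqrt(399461884862539589906)/4250109906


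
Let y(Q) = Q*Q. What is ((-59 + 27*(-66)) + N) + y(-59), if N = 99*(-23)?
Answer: -637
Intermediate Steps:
N = -2277
y(Q) = Q**2
((-59 + 27*(-66)) + N) + y(-59) = ((-59 + 27*(-66)) - 2277) + (-59)**2 = ((-59 - 1782) - 2277) + 3481 = (-1841 - 2277) + 3481 = -4118 + 3481 = -637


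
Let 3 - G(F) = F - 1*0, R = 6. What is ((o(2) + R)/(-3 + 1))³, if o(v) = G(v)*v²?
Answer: -125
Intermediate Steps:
G(F) = 3 - F (G(F) = 3 - (F - 1*0) = 3 - (F + 0) = 3 - F)
o(v) = v²*(3 - v) (o(v) = (3 - v)*v² = v²*(3 - v))
((o(2) + R)/(-3 + 1))³ = ((2²*(3 - 1*2) + 6)/(-3 + 1))³ = ((4*(3 - 2) + 6)/(-2))³ = ((4*1 + 6)*(-½))³ = ((4 + 6)*(-½))³ = (10*(-½))³ = (-5)³ = -125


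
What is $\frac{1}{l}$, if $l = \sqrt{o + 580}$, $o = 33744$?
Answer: $\frac{\sqrt{8581}}{17162} \approx 0.0053976$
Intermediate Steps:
$l = 2 \sqrt{8581}$ ($l = \sqrt{33744 + 580} = \sqrt{34324} = 2 \sqrt{8581} \approx 185.27$)
$\frac{1}{l} = \frac{1}{2 \sqrt{8581}} = \frac{\sqrt{8581}}{17162}$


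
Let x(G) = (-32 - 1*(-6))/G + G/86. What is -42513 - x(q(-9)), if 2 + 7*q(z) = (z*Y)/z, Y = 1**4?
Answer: -25702389/602 ≈ -42695.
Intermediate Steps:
Y = 1
q(z) = -1/7 (q(z) = -2/7 + ((z*1)/z)/7 = -2/7 + (z/z)/7 = -2/7 + (1/7)*1 = -2/7 + 1/7 = -1/7)
x(G) = -26/G + G/86 (x(G) = (-32 + 6)/G + G*(1/86) = -26/G + G/86)
-42513 - x(q(-9)) = -42513 - (-26/(-1/7) + (1/86)*(-1/7)) = -42513 - (-26*(-7) - 1/602) = -42513 - (182 - 1/602) = -42513 - 1*109563/602 = -42513 - 109563/602 = -25702389/602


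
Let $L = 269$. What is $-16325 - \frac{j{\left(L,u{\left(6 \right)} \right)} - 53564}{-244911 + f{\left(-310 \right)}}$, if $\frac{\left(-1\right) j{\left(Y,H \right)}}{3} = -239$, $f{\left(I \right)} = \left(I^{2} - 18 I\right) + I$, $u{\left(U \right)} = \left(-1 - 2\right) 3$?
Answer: $- \frac{2343359672}{143541} \approx -16325.0$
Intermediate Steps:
$u{\left(U \right)} = -9$ ($u{\left(U \right)} = \left(-3\right) 3 = -9$)
$f{\left(I \right)} = I^{2} - 17 I$
$j{\left(Y,H \right)} = 717$ ($j{\left(Y,H \right)} = \left(-3\right) \left(-239\right) = 717$)
$-16325 - \frac{j{\left(L,u{\left(6 \right)} \right)} - 53564}{-244911 + f{\left(-310 \right)}} = -16325 - \frac{717 - 53564}{-244911 - 310 \left(-17 - 310\right)} = -16325 - - \frac{52847}{-244911 - -101370} = -16325 - - \frac{52847}{-244911 + 101370} = -16325 - - \frac{52847}{-143541} = -16325 - \left(-52847\right) \left(- \frac{1}{143541}\right) = -16325 - \frac{52847}{143541} = - \frac{2343359672}{143541}$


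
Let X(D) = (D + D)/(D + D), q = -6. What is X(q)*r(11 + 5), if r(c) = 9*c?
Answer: 144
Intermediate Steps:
X(D) = 1 (X(D) = (2*D)/((2*D)) = (2*D)*(1/(2*D)) = 1)
X(q)*r(11 + 5) = 1*(9*(11 + 5)) = 1*(9*16) = 1*144 = 144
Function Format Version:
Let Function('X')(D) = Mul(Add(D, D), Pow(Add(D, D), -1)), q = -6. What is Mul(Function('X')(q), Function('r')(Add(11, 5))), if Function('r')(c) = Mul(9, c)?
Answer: 144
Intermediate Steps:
Function('X')(D) = 1 (Function('X')(D) = Mul(Mul(2, D), Pow(Mul(2, D), -1)) = Mul(Mul(2, D), Mul(Rational(1, 2), Pow(D, -1))) = 1)
Mul(Function('X')(q), Function('r')(Add(11, 5))) = Mul(1, Mul(9, Add(11, 5))) = Mul(1, Mul(9, 16)) = Mul(1, 144) = 144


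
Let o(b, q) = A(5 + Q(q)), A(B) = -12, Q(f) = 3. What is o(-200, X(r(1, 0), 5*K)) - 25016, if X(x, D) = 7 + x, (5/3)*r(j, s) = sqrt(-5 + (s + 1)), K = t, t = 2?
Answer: -25028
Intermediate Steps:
K = 2
r(j, s) = 3*sqrt(-4 + s)/5 (r(j, s) = 3*sqrt(-5 + (s + 1))/5 = 3*sqrt(-5 + (1 + s))/5 = 3*sqrt(-4 + s)/5)
o(b, q) = -12
o(-200, X(r(1, 0), 5*K)) - 25016 = -12 - 25016 = -25028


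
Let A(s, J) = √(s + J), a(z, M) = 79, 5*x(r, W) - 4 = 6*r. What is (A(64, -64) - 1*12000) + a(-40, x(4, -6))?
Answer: -11921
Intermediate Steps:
x(r, W) = ⅘ + 6*r/5 (x(r, W) = ⅘ + (6*r)/5 = ⅘ + 6*r/5)
A(s, J) = √(J + s)
(A(64, -64) - 1*12000) + a(-40, x(4, -6)) = (√(-64 + 64) - 1*12000) + 79 = (√0 - 12000) + 79 = (0 - 12000) + 79 = -12000 + 79 = -11921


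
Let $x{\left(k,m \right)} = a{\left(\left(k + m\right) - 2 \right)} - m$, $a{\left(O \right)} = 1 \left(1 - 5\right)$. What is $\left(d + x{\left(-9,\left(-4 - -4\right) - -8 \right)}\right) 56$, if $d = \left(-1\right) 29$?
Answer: $-2296$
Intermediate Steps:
$a{\left(O \right)} = -4$ ($a{\left(O \right)} = 1 \left(-4\right) = -4$)
$x{\left(k,m \right)} = -4 - m$
$d = -29$
$\left(d + x{\left(-9,\left(-4 - -4\right) - -8 \right)}\right) 56 = \left(-29 - \left(4 + 8\right)\right) 56 = \left(-29 - 12\right) 56 = \left(-41\right) 56 = -2296$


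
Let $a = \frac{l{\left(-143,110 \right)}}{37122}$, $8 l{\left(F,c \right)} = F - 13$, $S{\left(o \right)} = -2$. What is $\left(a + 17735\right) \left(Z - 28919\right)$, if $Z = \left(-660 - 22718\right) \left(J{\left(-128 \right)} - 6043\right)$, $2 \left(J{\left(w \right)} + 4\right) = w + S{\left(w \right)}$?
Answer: $\frac{62700944180023839}{24748} \approx 2.5336 \cdot 10^{12}$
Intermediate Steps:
$l{\left(F,c \right)} = - \frac{13}{8} + \frac{F}{8}$ ($l{\left(F,c \right)} = \frac{F - 13}{8} = \frac{-13 + F}{8} = - \frac{13}{8} + \frac{F}{8}$)
$J{\left(w \right)} = -5 + \frac{w}{2}$ ($J{\left(w \right)} = -4 + \frac{w - 2}{2} = -4 + \frac{-2 + w}{2} = -4 + \left(-1 + \frac{w}{2}\right) = -5 + \frac{w}{2}$)
$a = - \frac{13}{24748}$ ($a = \frac{- \frac{13}{8} + \frac{1}{8} \left(-143\right)}{37122} = \left(- \frac{13}{8} - \frac{143}{8}\right) \frac{1}{37122} = \left(- \frac{39}{2}\right) \frac{1}{37122} = - \frac{13}{24748} \approx -0.00052529$)
$Z = 142886336$ ($Z = \left(-660 - 22718\right) \left(\left(-5 + \frac{1}{2} \left(-128\right)\right) - 6043\right) = - 23378 \left(\left(-5 - 64\right) - 6043\right) = - 23378 \left(-69 - 6043\right) = \left(-23378\right) \left(-6112\right) = 142886336$)
$\left(a + 17735\right) \left(Z - 28919\right) = \left(- \frac{13}{24748} + 17735\right) \left(142886336 - 28919\right) = \frac{438905767}{24748} \cdot 142857417 = \frac{62700944180023839}{24748}$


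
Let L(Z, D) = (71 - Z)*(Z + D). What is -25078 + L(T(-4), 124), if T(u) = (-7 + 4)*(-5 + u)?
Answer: -18434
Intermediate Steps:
T(u) = 15 - 3*u (T(u) = -3*(-5 + u) = 15 - 3*u)
L(Z, D) = (71 - Z)*(D + Z)
-25078 + L(T(-4), 124) = -25078 + (-(15 - 3*(-4))**2 + 71*124 + 71*(15 - 3*(-4)) - 1*124*(15 - 3*(-4))) = -25078 + (-(15 + 12)**2 + 8804 + 71*(15 + 12) - 1*124*(15 + 12)) = -25078 + (-1*27**2 + 8804 + 71*27 - 1*124*27) = -25078 + (-1*729 + 8804 + 1917 - 3348) = -25078 + (-729 + 8804 + 1917 - 3348) = -25078 + 6644 = -18434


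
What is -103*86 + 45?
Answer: -8813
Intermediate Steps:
-103*86 + 45 = -8858 + 45 = -8813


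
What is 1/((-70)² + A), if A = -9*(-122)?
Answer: 1/5998 ≈ 0.00016672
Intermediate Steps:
A = 1098
1/((-70)² + A) = 1/((-70)² + 1098) = 1/(4900 + 1098) = 1/5998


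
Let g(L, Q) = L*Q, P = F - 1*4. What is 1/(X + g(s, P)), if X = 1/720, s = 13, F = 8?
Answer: 720/37441 ≈ 0.019230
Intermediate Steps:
X = 1/720 ≈ 0.0013889
P = 4 (P = 8 - 1*4 = 8 - 4 = 4)
1/(X + g(s, P)) = 1/(1/720 + 13*4) = 1/(1/720 + 52) = 1/(37441/720) = 720/37441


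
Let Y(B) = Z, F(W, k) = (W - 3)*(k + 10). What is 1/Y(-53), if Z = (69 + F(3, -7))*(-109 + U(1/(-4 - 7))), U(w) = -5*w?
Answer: -11/82386 ≈ -0.00013352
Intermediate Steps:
F(W, k) = (-3 + W)*(10 + k)
Z = -82386/11 (Z = (69 + (-30 - 3*(-7) + 10*3 + 3*(-7)))*(-109 - 5/(-4 - 7)) = (69 + (-30 + 21 + 30 - 21))*(-109 - 5/(-11)) = (69 + 0)*(-109 - 5*(-1/11)) = 69*(-109 + 5/11) = 69*(-1194/11) = -82386/11 ≈ -7489.6)
Y(B) = -82386/11
1/Y(-53) = 1/(-82386/11) = -11/82386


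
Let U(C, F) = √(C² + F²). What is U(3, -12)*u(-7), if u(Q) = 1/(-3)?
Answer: -√17 ≈ -4.1231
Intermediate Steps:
u(Q) = -⅓
U(3, -12)*u(-7) = √(3² + (-12)²)*(-⅓) = √(9 + 144)*(-⅓) = √153*(-⅓) = (3*√17)*(-⅓) = -√17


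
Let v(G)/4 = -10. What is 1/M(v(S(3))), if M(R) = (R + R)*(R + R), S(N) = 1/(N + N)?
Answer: 1/6400 ≈ 0.00015625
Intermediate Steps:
S(N) = 1/(2*N)
v(G) = -40 (v(G) = 4*(-10) = -40)
M(R) = 4*R² (M(R) = (2*R)*(2*R) = 4*R²)
1/M(v(S(3))) = 1/(4*(-40)²) = 1/(4*1600) = 1/6400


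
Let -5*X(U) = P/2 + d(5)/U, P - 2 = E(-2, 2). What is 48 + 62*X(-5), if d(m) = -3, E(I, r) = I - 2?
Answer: 1324/25 ≈ 52.960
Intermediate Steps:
E(I, r) = -2 + I
P = -2 (P = 2 + (-2 - 2) = 2 - 4 = -2)
X(U) = ⅕ + 3/(5*U) (X(U) = -(-2/2 - 3/U)/5 = -(-2*½ - 3/U)/5 = -(-1 - 3/U)/5 = ⅕ + 3/(5*U))
48 + 62*X(-5) = 48 + 62*((⅕)*(3 - 5)/(-5)) = 48 + 62*((⅕)*(-⅕)*(-2)) = 48 + 62*(2/25) = 48 + 124/25 = 1324/25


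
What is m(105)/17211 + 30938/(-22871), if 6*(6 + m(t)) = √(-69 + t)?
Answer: -532588273/393632781 ≈ -1.3530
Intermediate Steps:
m(t) = -6 + √(-69 + t)/6
m(105)/17211 + 30938/(-22871) = (-6 + √(-69 + 105)/6)/17211 + 30938/(-22871) = (-6 + √36/6)*(1/17211) + 30938*(-1/22871) = (-6 + (⅙)*6)*(1/17211) - 30938/22871 = (-6 + 1)*(1/17211) - 30938/22871 = -5*1/17211 - 30938/22871 = -5/17211 - 30938/22871 = -532588273/393632781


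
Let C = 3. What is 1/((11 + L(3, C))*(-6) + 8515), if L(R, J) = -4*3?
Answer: 1/8521 ≈ 0.00011736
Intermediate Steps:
L(R, J) = -12
1/((11 + L(3, C))*(-6) + 8515) = 1/((11 - 12)*(-6) + 8515) = 1/(-1*(-6) + 8515) = 1/(6 + 8515) = 1/8521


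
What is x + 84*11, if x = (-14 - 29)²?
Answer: 2773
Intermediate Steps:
x = 1849 (x = (-43)² = 1849)
x + 84*11 = 1849 + 84*11 = 1849 + 924 = 2773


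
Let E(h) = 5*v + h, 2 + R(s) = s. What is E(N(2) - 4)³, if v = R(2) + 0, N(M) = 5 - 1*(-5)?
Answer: 216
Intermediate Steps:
R(s) = -2 + s
N(M) = 10 (N(M) = 5 + 5 = 10)
v = 0 (v = (-2 + 2) + 0 = 0 + 0 = 0)
E(h) = h (E(h) = 5*0 + h = 0 + h = h)
E(N(2) - 4)³ = (10 - 4)³ = 6³ = 216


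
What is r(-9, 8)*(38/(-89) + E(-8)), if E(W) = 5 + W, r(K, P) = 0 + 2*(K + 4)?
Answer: 3050/89 ≈ 34.270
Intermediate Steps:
r(K, P) = 8 + 2*K (r(K, P) = 0 + 2*(4 + K) = 0 + (8 + 2*K) = 8 + 2*K)
r(-9, 8)*(38/(-89) + E(-8)) = (8 + 2*(-9))*(38/(-89) + (5 - 8)) = (8 - 18)*(38*(-1/89) - 3) = -10*(-38/89 - 3) = -10*(-305/89) = 3050/89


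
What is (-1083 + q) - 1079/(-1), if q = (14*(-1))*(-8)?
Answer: 108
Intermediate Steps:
q = 112 (q = -14*(-8) = 112)
(-1083 + q) - 1079/(-1) = (-1083 + 112) - 1079/(-1) = -971 - 1079*(-1) = -971 + 1079 = 108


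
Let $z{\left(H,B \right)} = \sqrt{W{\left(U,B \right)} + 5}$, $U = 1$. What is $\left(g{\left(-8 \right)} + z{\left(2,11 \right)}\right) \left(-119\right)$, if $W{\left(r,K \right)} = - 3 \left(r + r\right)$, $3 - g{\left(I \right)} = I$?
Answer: $-1309 - 119 i \approx -1309.0 - 119.0 i$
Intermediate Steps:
$g{\left(I \right)} = 3 - I$
$W{\left(r,K \right)} = - 6 r$ ($W{\left(r,K \right)} = - 3 \cdot 2 r = - 6 r$)
$z{\left(H,B \right)} = i$ ($z{\left(H,B \right)} = \sqrt{\left(-6\right) 1 + 5} = \sqrt{-6 + 5} = \sqrt{-1} = i$)
$\left(g{\left(-8 \right)} + z{\left(2,11 \right)}\right) \left(-119\right) = \left(\left(3 - -8\right) + i\right) \left(-119\right) = \left(\left(3 + 8\right) + i\right) \left(-119\right) = \left(11 + i\right) \left(-119\right) = -1309 - 119 i$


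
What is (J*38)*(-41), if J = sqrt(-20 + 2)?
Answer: -4674*I*sqrt(2) ≈ -6610.0*I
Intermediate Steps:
J = 3*I*sqrt(2) (J = sqrt(-18) = 3*I*sqrt(2) ≈ 4.2426*I)
(J*38)*(-41) = ((3*I*sqrt(2))*38)*(-41) = (114*I*sqrt(2))*(-41) = -4674*I*sqrt(2)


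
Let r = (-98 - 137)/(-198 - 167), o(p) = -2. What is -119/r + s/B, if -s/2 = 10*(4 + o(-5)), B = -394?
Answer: -1710399/9259 ≈ -184.73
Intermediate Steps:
r = 47/73 (r = -235/(-365) = -235*(-1/365) = 47/73 ≈ 0.64384)
s = -40 (s = -20*(4 - 2) = -20*2 = -2*20 = -40)
-119/r + s/B = -119/47/73 - 40/(-394) = -119*73/47 - 40*(-1/394) = -8687/47 + 20/197 = -1710399/9259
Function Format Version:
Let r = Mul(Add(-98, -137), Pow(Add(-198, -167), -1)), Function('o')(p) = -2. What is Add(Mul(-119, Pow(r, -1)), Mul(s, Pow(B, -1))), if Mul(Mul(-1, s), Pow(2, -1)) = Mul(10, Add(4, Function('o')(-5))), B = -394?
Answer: Rational(-1710399, 9259) ≈ -184.73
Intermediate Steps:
r = Rational(47, 73) (r = Mul(-235, Pow(-365, -1)) = Mul(-235, Rational(-1, 365)) = Rational(47, 73) ≈ 0.64384)
s = -40 (s = Mul(-2, Mul(10, Add(4, -2))) = Mul(-2, Mul(10, 2)) = Mul(-2, 20) = -40)
Add(Mul(-119, Pow(r, -1)), Mul(s, Pow(B, -1))) = Add(Mul(-119, Pow(Rational(47, 73), -1)), Mul(-40, Pow(-394, -1))) = Add(Mul(-119, Rational(73, 47)), Mul(-40, Rational(-1, 394))) = Add(Rational(-8687, 47), Rational(20, 197)) = Rational(-1710399, 9259)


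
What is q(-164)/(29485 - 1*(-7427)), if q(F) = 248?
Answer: 31/4614 ≈ 0.0067187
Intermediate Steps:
q(-164)/(29485 - 1*(-7427)) = 248/(29485 - 1*(-7427)) = 248/(29485 + 7427) = 248/36912 = 248*(1/36912) = 31/4614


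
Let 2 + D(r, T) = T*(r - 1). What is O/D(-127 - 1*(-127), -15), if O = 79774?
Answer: 79774/13 ≈ 6136.5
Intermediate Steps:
D(r, T) = -2 + T*(-1 + r) (D(r, T) = -2 + T*(r - 1) = -2 + T*(-1 + r))
O/D(-127 - 1*(-127), -15) = 79774/(-2 - 1*(-15) - 15*(-127 - 1*(-127))) = 79774/(-2 + 15 - 15*(-127 + 127)) = 79774/(-2 + 15 - 15*0) = 79774/(-2 + 15 + 0) = 79774/13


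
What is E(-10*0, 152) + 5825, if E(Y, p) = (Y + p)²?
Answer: 28929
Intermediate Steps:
E(-10*0, 152) + 5825 = (-10*0 + 152)² + 5825 = (0 + 152)² + 5825 = 152² + 5825 = 23104 + 5825 = 28929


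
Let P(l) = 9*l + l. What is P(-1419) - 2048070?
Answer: -2062260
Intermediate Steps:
P(l) = 10*l
P(-1419) - 2048070 = 10*(-1419) - 2048070 = -14190 - 2048070 = -2062260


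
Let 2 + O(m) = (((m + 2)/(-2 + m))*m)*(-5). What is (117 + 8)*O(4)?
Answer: -7750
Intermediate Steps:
O(m) = -2 - 5*m*(2 + m)/(-2 + m) (O(m) = -2 + (((m + 2)/(-2 + m))*m)*(-5) = -2 + (((2 + m)/(-2 + m))*m)*(-5) = -2 + (m*(2 + m)/(-2 + m))*(-5) = -2 - 5*m*(2 + m)/(-2 + m))
(117 + 8)*O(4) = (117 + 8)*((4 - 12*4 - 5*4**2)/(-2 + 4)) = 125*((4 - 48 - 5*16)/2) = 125*((4 - 48 - 80)/2) = 125*((1/2)*(-124)) = 125*(-62) = -7750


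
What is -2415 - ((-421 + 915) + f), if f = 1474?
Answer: -4383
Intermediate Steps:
-2415 - ((-421 + 915) + f) = -2415 - ((-421 + 915) + 1474) = -2415 - (494 + 1474) = -2415 - 1*1968 = -2415 - 1968 = -4383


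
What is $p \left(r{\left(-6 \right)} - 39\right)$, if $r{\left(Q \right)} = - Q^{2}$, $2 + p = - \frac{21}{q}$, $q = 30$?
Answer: $\frac{405}{2} \approx 202.5$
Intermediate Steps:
$p = - \frac{27}{10}$ ($p = -2 - \frac{21}{30} = -2 - \frac{7}{10} = - \frac{27}{10} \approx -2.7$)
$p \left(r{\left(-6 \right)} - 39\right) = - \frac{27 \left(- \left(-6\right)^{2} - 39\right)}{10} = - \frac{27 \left(\left(-1\right) 36 - 39\right)}{10} = - \frac{27 \left(-36 - 39\right)}{10} = \left(- \frac{27}{10}\right) \left(-75\right) = \frac{405}{2}$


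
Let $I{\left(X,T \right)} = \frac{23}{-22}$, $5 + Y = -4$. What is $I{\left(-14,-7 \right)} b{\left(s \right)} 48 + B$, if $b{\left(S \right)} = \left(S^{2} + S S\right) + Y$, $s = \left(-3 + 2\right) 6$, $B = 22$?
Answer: $- \frac{34534}{11} \approx -3139.5$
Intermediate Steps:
$s = -6$ ($s = \left(-1\right) 6 = -6$)
$Y = -9$ ($Y = -5 - 4 = -9$)
$b{\left(S \right)} = -9 + 2 S^{2}$ ($b{\left(S \right)} = \left(S^{2} + S S\right) - 9 = \left(S^{2} + S^{2}\right) - 9 = 2 S^{2} - 9 = -9 + 2 S^{2}$)
$I{\left(X,T \right)} = - \frac{23}{22}$ ($I{\left(X,T \right)} = 23 \left(- \frac{1}{22}\right) = - \frac{23}{22}$)
$I{\left(-14,-7 \right)} b{\left(s \right)} 48 + B = - \frac{23 \left(-9 + 2 \left(-6\right)^{2}\right) 48}{22} + 22 = - \frac{23 \left(-9 + 2 \cdot 36\right) 48}{22} + 22 = - \frac{23 \left(-9 + 72\right) 48}{22} + 22 = - \frac{23 \cdot 63 \cdot 48}{22} + 22 = \left(- \frac{23}{22}\right) 3024 + 22 = - \frac{34776}{11} + 22 = - \frac{34534}{11}$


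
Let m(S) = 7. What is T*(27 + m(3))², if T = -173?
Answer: -199988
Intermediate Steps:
T*(27 + m(3))² = -173*(27 + 7)² = -173*34² = -173*1156 = -199988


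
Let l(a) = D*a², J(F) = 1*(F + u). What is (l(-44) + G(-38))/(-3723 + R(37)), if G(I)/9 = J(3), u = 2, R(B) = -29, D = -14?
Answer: 27059/3752 ≈ 7.2119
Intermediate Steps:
J(F) = 2 + F (J(F) = 1*(F + 2) = 1*(2 + F) = 2 + F)
l(a) = -14*a²
G(I) = 45 (G(I) = 9*(2 + 3) = 9*5 = 45)
(l(-44) + G(-38))/(-3723 + R(37)) = (-14*(-44)² + 45)/(-3723 - 29) = (-14*1936 + 45)/(-3752) = (-27104 + 45)*(-1/3752) = -27059*(-1/3752) = 27059/3752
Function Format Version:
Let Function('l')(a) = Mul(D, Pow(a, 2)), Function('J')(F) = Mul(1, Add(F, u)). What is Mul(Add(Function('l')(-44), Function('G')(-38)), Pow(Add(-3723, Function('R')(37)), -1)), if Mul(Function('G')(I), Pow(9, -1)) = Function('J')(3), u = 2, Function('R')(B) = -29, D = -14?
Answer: Rational(27059, 3752) ≈ 7.2119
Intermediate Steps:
Function('J')(F) = Add(2, F) (Function('J')(F) = Mul(1, Add(F, 2)) = Mul(1, Add(2, F)) = Add(2, F))
Function('l')(a) = Mul(-14, Pow(a, 2))
Function('G')(I) = 45 (Function('G')(I) = Mul(9, Add(2, 3)) = Mul(9, 5) = 45)
Mul(Add(Function('l')(-44), Function('G')(-38)), Pow(Add(-3723, Function('R')(37)), -1)) = Mul(Add(Mul(-14, Pow(-44, 2)), 45), Pow(Add(-3723, -29), -1)) = Mul(Add(Mul(-14, 1936), 45), Pow(-3752, -1)) = Mul(Add(-27104, 45), Rational(-1, 3752)) = Mul(-27059, Rational(-1, 3752)) = Rational(27059, 3752)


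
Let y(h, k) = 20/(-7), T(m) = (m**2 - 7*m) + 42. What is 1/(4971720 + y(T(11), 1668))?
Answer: 7/34802020 ≈ 2.0114e-7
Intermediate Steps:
T(m) = 42 + m**2 - 7*m
y(h, k) = -20/7 (y(h, k) = 20*(-1/7) = -20/7)
1/(4971720 + y(T(11), 1668)) = 1/(4971720 - 20/7) = 1/(34802020/7) = 7/34802020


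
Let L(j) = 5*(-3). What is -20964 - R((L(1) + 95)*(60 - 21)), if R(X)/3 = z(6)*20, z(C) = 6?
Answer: -21324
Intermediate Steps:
L(j) = -15
R(X) = 360 (R(X) = 3*(6*20) = 3*120 = 360)
-20964 - R((L(1) + 95)*(60 - 21)) = -20964 - 1*360 = -20964 - 360 = -21324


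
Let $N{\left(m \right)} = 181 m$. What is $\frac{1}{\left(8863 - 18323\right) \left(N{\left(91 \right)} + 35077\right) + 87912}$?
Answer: $- \frac{1}{487556168} \approx -2.051 \cdot 10^{-9}$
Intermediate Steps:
$\frac{1}{\left(8863 - 18323\right) \left(N{\left(91 \right)} + 35077\right) + 87912} = \frac{1}{\left(8863 - 18323\right) \left(181 \cdot 91 + 35077\right) + 87912} = \frac{1}{- 9460 \left(16471 + 35077\right) + 87912} = \frac{1}{\left(-9460\right) 51548 + 87912} = \frac{1}{-487644080 + 87912} = \frac{1}{-487556168} = - \frac{1}{487556168}$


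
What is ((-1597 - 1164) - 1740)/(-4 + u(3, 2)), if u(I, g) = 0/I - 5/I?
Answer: 13503/17 ≈ 794.29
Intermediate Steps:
u(I, g) = -5/I (u(I, g) = 0 - 5/I = -5/I)
((-1597 - 1164) - 1740)/(-4 + u(3, 2)) = ((-1597 - 1164) - 1740)/(-4 - 5/3) = (-2761 - 1740)/(-4 - 5*⅓) = -4501/(-4 - 5/3) = -4501/(-17/3) = -4501*(-3/17) = 13503/17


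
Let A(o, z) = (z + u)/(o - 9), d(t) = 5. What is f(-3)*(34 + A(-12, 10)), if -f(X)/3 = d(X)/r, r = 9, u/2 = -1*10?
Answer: -3620/63 ≈ -57.460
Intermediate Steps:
u = -20 (u = 2*(-1*10) = 2*(-10) = -20)
A(o, z) = (-20 + z)/(-9 + o) (A(o, z) = (z - 20)/(o - 9) = (-20 + z)/(-9 + o))
f(X) = -5/3 (f(X) = -15/9 = -3*5/9 = -5/3)
f(-3)*(34 + A(-12, 10)) = -5*(34 + (-20 + 10)/(-9 - 12))/3 = -5*(34 - 10/(-21))/3 = -5*(34 - 1/21*(-10))/3 = -5*(34 + 10/21)/3 = -5/3*724/21 = -3620/63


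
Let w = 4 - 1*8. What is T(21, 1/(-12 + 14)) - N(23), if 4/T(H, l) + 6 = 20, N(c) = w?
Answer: 30/7 ≈ 4.2857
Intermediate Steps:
w = -4 (w = 4 - 8 = -4)
N(c) = -4
T(H, l) = 2/7 (T(H, l) = 4/(-6 + 20) = 4/14 = 4*(1/14) = 2/7)
T(21, 1/(-12 + 14)) - N(23) = 2/7 - 1*(-4) = 2/7 + 4 = 30/7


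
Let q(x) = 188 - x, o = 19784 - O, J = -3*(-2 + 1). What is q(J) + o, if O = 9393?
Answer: 10576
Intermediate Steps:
J = 3 (J = -3*(-1) = 3)
o = 10391 (o = 19784 - 1*9393 = 19784 - 9393 = 10391)
q(J) + o = (188 - 1*3) + 10391 = (188 - 3) + 10391 = 185 + 10391 = 10576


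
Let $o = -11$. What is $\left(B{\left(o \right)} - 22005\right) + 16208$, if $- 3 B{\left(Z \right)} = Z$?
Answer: $- \frac{17380}{3} \approx -5793.3$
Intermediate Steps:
$B{\left(Z \right)} = - \frac{Z}{3}$
$\left(B{\left(o \right)} - 22005\right) + 16208 = \left(\left(- \frac{1}{3}\right) \left(-11\right) - 22005\right) + 16208 = \left(\frac{11}{3} - 22005\right) + 16208 = - \frac{66004}{3} + 16208 = - \frac{17380}{3}$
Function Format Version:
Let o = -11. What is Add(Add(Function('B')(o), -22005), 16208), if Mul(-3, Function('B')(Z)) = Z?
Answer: Rational(-17380, 3) ≈ -5793.3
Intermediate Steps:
Function('B')(Z) = Mul(Rational(-1, 3), Z)
Add(Add(Function('B')(o), -22005), 16208) = Add(Add(Mul(Rational(-1, 3), -11), -22005), 16208) = Add(Add(Rational(11, 3), -22005), 16208) = Add(Rational(-66004, 3), 16208) = Rational(-17380, 3)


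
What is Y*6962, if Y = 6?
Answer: 41772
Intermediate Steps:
Y*6962 = 6*6962 = 41772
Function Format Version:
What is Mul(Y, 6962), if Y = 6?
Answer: 41772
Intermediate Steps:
Mul(Y, 6962) = Mul(6, 6962) = 41772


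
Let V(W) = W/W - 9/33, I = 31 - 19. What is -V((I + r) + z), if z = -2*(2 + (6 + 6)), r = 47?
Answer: -8/11 ≈ -0.72727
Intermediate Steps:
I = 12
z = -28 (z = -2*(2 + 12) = -2*14 = -28)
V(W) = 8/11 (V(W) = 1 - 9*1/33 = 1 - 3/11 = 8/11)
-V((I + r) + z) = -1*8/11 = -8/11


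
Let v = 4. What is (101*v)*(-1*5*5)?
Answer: -10100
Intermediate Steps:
(101*v)*(-1*5*5) = (101*4)*(-1*5*5) = 404*(-5*5) = 404*(-25) = -10100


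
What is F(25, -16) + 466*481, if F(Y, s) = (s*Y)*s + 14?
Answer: 230560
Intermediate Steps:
F(Y, s) = 14 + Y*s² (F(Y, s) = (Y*s)*s + 14 = Y*s² + 14 = 14 + Y*s²)
F(25, -16) + 466*481 = (14 + 25*(-16)²) + 466*481 = (14 + 25*256) + 224146 = (14 + 6400) + 224146 = 6414 + 224146 = 230560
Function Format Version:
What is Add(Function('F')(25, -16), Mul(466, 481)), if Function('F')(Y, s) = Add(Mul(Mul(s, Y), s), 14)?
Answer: 230560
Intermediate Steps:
Function('F')(Y, s) = Add(14, Mul(Y, Pow(s, 2))) (Function('F')(Y, s) = Add(Mul(Mul(Y, s), s), 14) = Add(Mul(Y, Pow(s, 2)), 14) = Add(14, Mul(Y, Pow(s, 2))))
Add(Function('F')(25, -16), Mul(466, 481)) = Add(Add(14, Mul(25, Pow(-16, 2))), Mul(466, 481)) = Add(Add(14, Mul(25, 256)), 224146) = Add(Add(14, 6400), 224146) = Add(6414, 224146) = 230560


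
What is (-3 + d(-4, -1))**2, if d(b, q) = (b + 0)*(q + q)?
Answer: 25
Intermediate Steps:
d(b, q) = 2*b*q (d(b, q) = b*(2*q) = 2*b*q)
(-3 + d(-4, -1))**2 = (-3 + 2*(-4)*(-1))**2 = (-3 + 8)**2 = 5**2 = 25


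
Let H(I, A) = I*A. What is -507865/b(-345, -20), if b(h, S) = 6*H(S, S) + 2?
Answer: -507865/2402 ≈ -211.43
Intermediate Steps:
H(I, A) = A*I
b(h, S) = 2 + 6*S² (b(h, S) = 6*(S*S) + 2 = 6*S² + 2 = 2 + 6*S²)
-507865/b(-345, -20) = -507865/(2 + 6*(-20)²) = -507865/(2 + 6*400) = -507865/(2 + 2400) = -507865/2402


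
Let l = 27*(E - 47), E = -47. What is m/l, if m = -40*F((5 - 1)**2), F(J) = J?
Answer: 320/1269 ≈ 0.25217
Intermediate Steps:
m = -640 (m = -40*(5 - 1)**2 = -40*4**2 = -40*16 = -640)
l = -2538 (l = 27*(-47 - 47) = 27*(-94) = -2538)
m/l = -640/(-2538) = -640*(-1/2538) = 320/1269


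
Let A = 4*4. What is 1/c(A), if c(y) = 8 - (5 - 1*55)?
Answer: 1/58 ≈ 0.017241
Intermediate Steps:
A = 16
c(y) = 58 (c(y) = 8 - (5 - 55) = 8 - 1*(-50) = 8 + 50 = 58)
1/c(A) = 1/58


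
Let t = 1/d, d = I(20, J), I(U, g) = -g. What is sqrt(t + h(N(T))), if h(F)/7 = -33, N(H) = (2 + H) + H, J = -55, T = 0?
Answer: 4*I*sqrt(43670)/55 ≈ 15.198*I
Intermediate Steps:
N(H) = 2 + 2*H
d = 55 (d = -1*(-55) = 55)
h(F) = -231 (h(F) = 7*(-33) = -231)
t = 1/55 ≈ 0.018182
sqrt(t + h(N(T))) = sqrt(1/55 - 231) = sqrt(-12704/55) = 4*I*sqrt(43670)/55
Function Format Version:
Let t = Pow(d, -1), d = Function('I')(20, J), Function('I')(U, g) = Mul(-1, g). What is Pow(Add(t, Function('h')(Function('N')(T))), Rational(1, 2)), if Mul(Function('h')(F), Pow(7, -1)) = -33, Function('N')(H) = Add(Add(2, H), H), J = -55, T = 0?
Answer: Mul(Rational(4, 55), I, Pow(43670, Rational(1, 2))) ≈ Mul(15.198, I)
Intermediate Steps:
Function('N')(H) = Add(2, Mul(2, H))
d = 55 (d = Mul(-1, -55) = 55)
Function('h')(F) = -231 (Function('h')(F) = Mul(7, -33) = -231)
t = Rational(1, 55) (t = Pow(55, -1) = Rational(1, 55) ≈ 0.018182)
Pow(Add(t, Function('h')(Function('N')(T))), Rational(1, 2)) = Pow(Add(Rational(1, 55), -231), Rational(1, 2)) = Pow(Rational(-12704, 55), Rational(1, 2)) = Mul(Rational(4, 55), I, Pow(43670, Rational(1, 2)))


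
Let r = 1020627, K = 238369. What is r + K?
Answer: 1258996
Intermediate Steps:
r + K = 1020627 + 238369 = 1258996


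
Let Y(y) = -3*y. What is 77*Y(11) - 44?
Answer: -2585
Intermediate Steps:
77*Y(11) - 44 = 77*(-3*11) - 44 = 77*(-33) - 44 = -2541 - 44 = -2585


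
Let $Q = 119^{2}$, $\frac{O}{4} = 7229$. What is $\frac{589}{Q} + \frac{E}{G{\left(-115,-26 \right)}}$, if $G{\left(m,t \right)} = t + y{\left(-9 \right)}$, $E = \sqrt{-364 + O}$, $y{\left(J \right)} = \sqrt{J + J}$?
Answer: $\frac{589}{14161} - \frac{26 \sqrt{7138}}{347} - \frac{6 i \sqrt{3569}}{347} \approx -6.2888 - 1.033 i$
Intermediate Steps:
$O = 28916$ ($O = 4 \cdot 7229 = 28916$)
$y{\left(J \right)} = \sqrt{2} \sqrt{J}$ ($y{\left(J \right)} = \sqrt{2 J} = \sqrt{2} \sqrt{J}$)
$Q = 14161$
$E = 2 \sqrt{7138}$ ($E = \sqrt{-364 + 28916} = \sqrt{28552} = 2 \sqrt{7138} \approx 168.97$)
$G{\left(m,t \right)} = t + 3 i \sqrt{2}$ ($G{\left(m,t \right)} = t + \sqrt{2} \sqrt{-9} = t + \sqrt{2} \cdot 3 i = t + 3 i \sqrt{2}$)
$\frac{589}{Q} + \frac{E}{G{\left(-115,-26 \right)}} = \frac{589}{14161} + \frac{2 \sqrt{7138}}{-26 + 3 i \sqrt{2}}$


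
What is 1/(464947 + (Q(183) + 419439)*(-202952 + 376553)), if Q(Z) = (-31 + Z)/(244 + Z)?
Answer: 427/31092242660974 ≈ 1.3733e-11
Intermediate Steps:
Q(Z) = (-31 + Z)/(244 + Z)
1/(464947 + (Q(183) + 419439)*(-202952 + 376553)) = 1/(464947 + ((-31 + 183)/(244 + 183) + 419439)*(-202952 + 376553)) = 1/(464947 + (152/427 + 419439)*173601) = 1/(464947 + (179100605/427)*173601) = 1/(464947 + 31092044128605/427) = 1/(31092242660974/427) = 427/31092242660974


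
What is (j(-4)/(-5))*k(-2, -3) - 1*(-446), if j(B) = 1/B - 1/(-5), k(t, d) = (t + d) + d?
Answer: 11148/25 ≈ 445.92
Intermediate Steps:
k(t, d) = t + 2*d (k(t, d) = (d + t) + d = t + 2*d)
j(B) = ⅕ + 1/B (j(B) = 1/B - 1*(-⅕) = 1/B + ⅕ = ⅕ + 1/B)
(j(-4)/(-5))*k(-2, -3) - 1*(-446) = (((⅕)*(5 - 4)/(-4))/(-5))*(-2 + 2*(-3)) - 1*(-446) = (-(-1)/(25*4))*(-2 - 6) + 446 = -⅕*(-1/20)*(-8) + 446 = (1/100)*(-8) + 446 = -2/25 + 446 = 11148/25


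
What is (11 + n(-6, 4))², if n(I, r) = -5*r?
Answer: 81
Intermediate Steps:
(11 + n(-6, 4))² = (11 - 5*4)² = (11 - 20)² = (-9)² = 81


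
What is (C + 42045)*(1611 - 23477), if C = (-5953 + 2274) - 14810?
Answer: -515075496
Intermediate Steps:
C = -18489 (C = -3679 - 14810 = -18489)
(C + 42045)*(1611 - 23477) = (-18489 + 42045)*(1611 - 23477) = 23556*(-21866) = -515075496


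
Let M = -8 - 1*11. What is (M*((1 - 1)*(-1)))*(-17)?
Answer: 0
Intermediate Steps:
M = -19 (M = -8 - 11 = -19)
(M*((1 - 1)*(-1)))*(-17) = -19*(1 - 1)*(-1)*(-17) = -0*(-1)*(-17) = -19*0*(-17) = 0*(-17) = 0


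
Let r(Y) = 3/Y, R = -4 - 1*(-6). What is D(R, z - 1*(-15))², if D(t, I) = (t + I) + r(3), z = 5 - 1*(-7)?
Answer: 900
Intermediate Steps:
R = 2 (R = -4 + 6 = 2)
z = 12 (z = 5 + 7 = 12)
D(t, I) = 1 + I + t (D(t, I) = (t + I) + 3/3 = (I + t) + 3*(⅓) = (I + t) + 1 = 1 + I + t)
D(R, z - 1*(-15))² = (1 + (12 - 1*(-15)) + 2)² = (1 + (12 + 15) + 2)² = (1 + 27 + 2)² = 30² = 900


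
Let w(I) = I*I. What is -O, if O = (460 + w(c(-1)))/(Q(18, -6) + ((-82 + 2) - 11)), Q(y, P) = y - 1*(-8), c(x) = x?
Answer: 461/65 ≈ 7.0923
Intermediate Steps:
Q(y, P) = 8 + y (Q(y, P) = y + 8 = 8 + y)
w(I) = I²
O = -461/65 (O = (460 + (-1)²)/((8 + 18) + ((-82 + 2) - 11)) = (460 + 1)/(26 + (-80 - 11)) = 461/(26 - 91) = 461/(-65) = 461*(-1/65) = -461/65 ≈ -7.0923)
-O = -1*(-461/65) = 461/65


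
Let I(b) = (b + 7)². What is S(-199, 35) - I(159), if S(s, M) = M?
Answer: -27521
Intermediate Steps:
I(b) = (7 + b)²
S(-199, 35) - I(159) = 35 - (7 + 159)² = 35 - 1*166² = 35 - 1*27556 = 35 - 27556 = -27521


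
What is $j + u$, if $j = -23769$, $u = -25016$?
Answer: $-48785$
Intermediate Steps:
$j + u = -23769 - 25016 = -48785$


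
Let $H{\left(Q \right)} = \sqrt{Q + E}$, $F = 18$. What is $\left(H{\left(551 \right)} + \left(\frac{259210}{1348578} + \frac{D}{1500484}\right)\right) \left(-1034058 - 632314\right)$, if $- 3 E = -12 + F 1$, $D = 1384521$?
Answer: $- \frac{9590459798956973}{5162040081} - 4999116 \sqrt{61} \approx -4.0902 \cdot 10^{7}$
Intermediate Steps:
$E = -2$ ($E = - \frac{-12 + 18 \cdot 1}{3} = - \frac{-12 + 18}{3} = \left(- \frac{1}{3}\right) 6 = -2$)
$H{\left(Q \right)} = \sqrt{-2 + Q}$ ($H{\left(Q \right)} = \sqrt{Q - 2} = \sqrt{-2 + Q}$)
$\left(H{\left(551 \right)} + \left(\frac{259210}{1348578} + \frac{D}{1500484}\right)\right) \left(-1034058 - 632314\right) = \left(\sqrt{-2 + 551} + \left(\frac{259210}{1348578} + \frac{1384521}{1500484}\right)\right) \left(-1034058 - 632314\right) = \left(\sqrt{549} + \left(259210 \cdot \frac{1}{1348578} + 1384521 \cdot \frac{1}{1500484}\right)\right) \left(-1666372\right) = \left(3 \sqrt{61} + \left(\frac{2645}{13761} + \frac{1384521}{1500484}\right)\right) \left(-1666372\right) = \left(3 \sqrt{61} + \frac{23021173661}{20648160324}\right) \left(-1666372\right) = \left(\frac{23021173661}{20648160324} + 3 \sqrt{61}\right) \left(-1666372\right) = - \frac{9590459798956973}{5162040081} - 4999116 \sqrt{61}$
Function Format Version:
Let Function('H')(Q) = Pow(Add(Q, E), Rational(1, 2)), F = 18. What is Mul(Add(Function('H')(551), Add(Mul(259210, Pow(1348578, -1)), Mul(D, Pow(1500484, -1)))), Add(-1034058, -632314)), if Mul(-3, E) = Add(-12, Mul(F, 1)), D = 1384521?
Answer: Add(Rational(-9590459798956973, 5162040081), Mul(-4999116, Pow(61, Rational(1, 2)))) ≈ -4.0902e+7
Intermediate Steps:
E = -2 (E = Mul(Rational(-1, 3), Add(-12, Mul(18, 1))) = Mul(Rational(-1, 3), Add(-12, 18)) = Mul(Rational(-1, 3), 6) = -2)
Function('H')(Q) = Pow(Add(-2, Q), Rational(1, 2)) (Function('H')(Q) = Pow(Add(Q, -2), Rational(1, 2)) = Pow(Add(-2, Q), Rational(1, 2)))
Mul(Add(Function('H')(551), Add(Mul(259210, Pow(1348578, -1)), Mul(D, Pow(1500484, -1)))), Add(-1034058, -632314)) = Mul(Add(Pow(Add(-2, 551), Rational(1, 2)), Add(Mul(259210, Pow(1348578, -1)), Mul(1384521, Pow(1500484, -1)))), Add(-1034058, -632314)) = Mul(Add(Pow(549, Rational(1, 2)), Add(Mul(259210, Rational(1, 1348578)), Mul(1384521, Rational(1, 1500484)))), -1666372) = Mul(Add(Mul(3, Pow(61, Rational(1, 2))), Add(Rational(2645, 13761), Rational(1384521, 1500484))), -1666372) = Mul(Add(Mul(3, Pow(61, Rational(1, 2))), Rational(23021173661, 20648160324)), -1666372) = Mul(Add(Rational(23021173661, 20648160324), Mul(3, Pow(61, Rational(1, 2)))), -1666372) = Add(Rational(-9590459798956973, 5162040081), Mul(-4999116, Pow(61, Rational(1, 2))))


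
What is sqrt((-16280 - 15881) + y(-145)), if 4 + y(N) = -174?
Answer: I*sqrt(32339) ≈ 179.83*I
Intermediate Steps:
y(N) = -178 (y(N) = -4 - 174 = -178)
sqrt((-16280 - 15881) + y(-145)) = sqrt((-16280 - 15881) - 178) = sqrt(-32161 - 178) = sqrt(-32339) = I*sqrt(32339)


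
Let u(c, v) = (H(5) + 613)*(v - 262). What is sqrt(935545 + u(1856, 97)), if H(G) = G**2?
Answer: 5*sqrt(33211) ≈ 911.19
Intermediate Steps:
u(c, v) = -167156 + 638*v (u(c, v) = (5**2 + 613)*(v - 262) = (25 + 613)*(-262 + v) = 638*(-262 + v) = -167156 + 638*v)
sqrt(935545 + u(1856, 97)) = sqrt(935545 + (-167156 + 638*97)) = sqrt(935545 + (-167156 + 61886)) = sqrt(935545 - 105270) = sqrt(830275) = 5*sqrt(33211)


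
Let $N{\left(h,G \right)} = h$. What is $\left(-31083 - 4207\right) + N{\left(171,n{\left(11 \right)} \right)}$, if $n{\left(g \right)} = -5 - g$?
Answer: $-35119$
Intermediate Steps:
$\left(-31083 - 4207\right) + N{\left(171,n{\left(11 \right)} \right)} = \left(-31083 - 4207\right) + 171 = -35290 + 171 = -35119$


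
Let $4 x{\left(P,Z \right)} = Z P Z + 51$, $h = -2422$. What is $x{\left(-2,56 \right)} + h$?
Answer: $- \frac{15909}{4} \approx -3977.3$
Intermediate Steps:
$x{\left(P,Z \right)} = \frac{51}{4} + \frac{P Z^{2}}{4}$ ($x{\left(P,Z \right)} = \frac{Z P Z + 51}{4} = \frac{P Z Z + 51}{4} = \frac{P Z^{2} + 51}{4} = \frac{51 + P Z^{2}}{4} = \frac{51}{4} + \frac{P Z^{2}}{4}$)
$x{\left(-2,56 \right)} + h = \left(\frac{51}{4} + \frac{1}{4} \left(-2\right) 56^{2}\right) - 2422 = \left(\frac{51}{4} + \frac{1}{4} \left(-2\right) 3136\right) - 2422 = \left(\frac{51}{4} - 1568\right) - 2422 = - \frac{6221}{4} - 2422 = - \frac{15909}{4}$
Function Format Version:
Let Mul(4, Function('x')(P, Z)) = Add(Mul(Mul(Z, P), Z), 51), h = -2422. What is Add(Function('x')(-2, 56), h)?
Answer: Rational(-15909, 4) ≈ -3977.3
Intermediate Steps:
Function('x')(P, Z) = Add(Rational(51, 4), Mul(Rational(1, 4), P, Pow(Z, 2))) (Function('x')(P, Z) = Mul(Rational(1, 4), Add(Mul(Mul(Z, P), Z), 51)) = Mul(Rational(1, 4), Add(Mul(Mul(P, Z), Z), 51)) = Mul(Rational(1, 4), Add(Mul(P, Pow(Z, 2)), 51)) = Mul(Rational(1, 4), Add(51, Mul(P, Pow(Z, 2)))) = Add(Rational(51, 4), Mul(Rational(1, 4), P, Pow(Z, 2))))
Add(Function('x')(-2, 56), h) = Add(Add(Rational(51, 4), Mul(Rational(1, 4), -2, Pow(56, 2))), -2422) = Add(Add(Rational(51, 4), Mul(Rational(1, 4), -2, 3136)), -2422) = Add(Add(Rational(51, 4), -1568), -2422) = Add(Rational(-6221, 4), -2422) = Rational(-15909, 4)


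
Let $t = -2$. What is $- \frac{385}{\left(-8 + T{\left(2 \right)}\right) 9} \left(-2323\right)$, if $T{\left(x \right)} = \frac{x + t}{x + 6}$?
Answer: $- \frac{894355}{72} \approx -12422.0$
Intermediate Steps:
$T{\left(x \right)} = \frac{-2 + x}{6 + x}$ ($T{\left(x \right)} = \frac{x - 2}{x + 6} = \frac{-2 + x}{6 + x}$)
$- \frac{385}{\left(-8 + T{\left(2 \right)}\right) 9} \left(-2323\right) = - \frac{385}{\left(-8 + \frac{-2 + 2}{6 + 2}\right) 9} \left(-2323\right) = - \frac{385}{\left(-8 + \frac{1}{8} \cdot 0\right) 9} \left(-2323\right) = - \frac{385}{\left(-8 + 0\right) 9} \left(-2323\right) = - \frac{385}{\left(-8\right) 9} \left(-2323\right) = - \frac{385}{-72} \left(-2323\right) = \left(-385\right) \left(- \frac{1}{72}\right) \left(-2323\right) = \frac{385}{72} \left(-2323\right) = - \frac{894355}{72}$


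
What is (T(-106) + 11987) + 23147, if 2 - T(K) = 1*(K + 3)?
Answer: 35239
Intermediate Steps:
T(K) = -1 - K (T(K) = 2 - (K + 3) = 2 - (3 + K) = 2 + (-3 - K) = -1 - K)
(T(-106) + 11987) + 23147 = ((-1 - 1*(-106)) + 11987) + 23147 = ((-1 + 106) + 11987) + 23147 = (105 + 11987) + 23147 = 12092 + 23147 = 35239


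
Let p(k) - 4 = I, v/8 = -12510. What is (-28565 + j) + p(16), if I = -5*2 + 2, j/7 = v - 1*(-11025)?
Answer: -651954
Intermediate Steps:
v = -100080 (v = 8*(-12510) = -100080)
j = -623385 (j = 7*(-100080 - 1*(-11025)) = 7*(-100080 + 11025) = 7*(-89055) = -623385)
I = -8 (I = -10 + 2 = -8)
p(k) = -4 (p(k) = 4 - 8 = -4)
(-28565 + j) + p(16) = (-28565 - 623385) - 4 = -651950 - 4 = -651954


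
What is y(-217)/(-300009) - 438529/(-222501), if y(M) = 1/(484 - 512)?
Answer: 1227918110603/623021490084 ≈ 1.9709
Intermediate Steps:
y(M) = -1/28 (y(M) = 1/(-28) = -1/28)
y(-217)/(-300009) - 438529/(-222501) = -1/28/(-300009) - 438529/(-222501) = -1/28*(-1/300009) - 438529*(-1/222501) = 1/8400252 + 438529/222501 = 1227918110603/623021490084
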